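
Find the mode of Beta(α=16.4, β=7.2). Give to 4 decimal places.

With α,β > 1, mode = (α−1)/(α+β−2) = 15.4/21.6 = 0.7130.

0.7130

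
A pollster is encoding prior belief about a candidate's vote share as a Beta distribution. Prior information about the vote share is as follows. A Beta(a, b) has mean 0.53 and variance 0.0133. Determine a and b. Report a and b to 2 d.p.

a = 9.40, b = 8.33

Write ν = a+b; then a = μν and Var = μ(1−μ)/(ν+1).
ν = μ(1−μ)/Var − 1 = 0.2491/0.0133 − 1 = 17.7293.
a = 0.53·17.7293 = 9.40, b = 0.47·17.7293 = 8.33.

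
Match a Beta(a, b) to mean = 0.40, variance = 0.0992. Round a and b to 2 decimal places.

a = 0.57, b = 0.85

By moment matching, a+b = μ(1−μ)/σ² − 1 = (0.40·0.60)/0.0992 − 1 = 2.4194 − 1 = 1.4194.
Since a/(a+b) = μ, a = 0.40·1.4194 = 0.57 and b = 0.60·1.4194 = 0.85.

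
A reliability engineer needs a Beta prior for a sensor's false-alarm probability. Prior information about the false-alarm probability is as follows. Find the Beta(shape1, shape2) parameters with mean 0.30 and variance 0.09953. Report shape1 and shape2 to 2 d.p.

By moment matching, shape1+shape2 = μ(1−μ)/σ² − 1 = (0.30·0.70)/0.09953 − 1 = 2.1099 − 1 = 1.1099.
Since shape1/(shape1+shape2) = μ, shape1 = 0.30·1.1099 = 0.33 and shape2 = 0.70·1.1099 = 0.78.

shape1 = 0.33, shape2 = 0.78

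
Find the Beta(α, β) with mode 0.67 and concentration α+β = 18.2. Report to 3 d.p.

α = 11.854, β = 6.346

Mode = (α−1)/(κ−2) with κ = α+β, so α−1 = 0.67·16.2 = 10.854.
α = 11.854; β = κ − α = 6.346.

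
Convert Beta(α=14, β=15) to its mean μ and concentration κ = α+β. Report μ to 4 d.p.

κ = α+β = 14+15 = 29; μ = α/κ = 14/29 = 0.4828.

μ = 0.4828, κ = 29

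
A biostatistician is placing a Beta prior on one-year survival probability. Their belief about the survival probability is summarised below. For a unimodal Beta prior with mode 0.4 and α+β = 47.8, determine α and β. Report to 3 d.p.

For α,β>1 the mode is (α−1)/(α+β−2), so α = mode·(κ−2)+1 = 0.4×45.8+1 = 19.320.
And β = (1−mode)·(κ−2)+1 = 0.6×45.8+1 = 28.480.

α = 19.320, β = 28.480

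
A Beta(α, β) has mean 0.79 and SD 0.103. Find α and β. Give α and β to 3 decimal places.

Variance = 0.103² = 0.010609. The moment-matching identity α+β = μ(1−μ)/Var − 1 gives
α+β = 0.1659/0.010609 − 1 = 14.6377, so α = μ·14.6377 = 11.564 and β = (1−μ)·14.6377 = 3.074.

α = 11.564, β = 3.074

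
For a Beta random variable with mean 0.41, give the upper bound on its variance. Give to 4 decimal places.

0.2419

For fixed mean μ the Beta variance is μ(1−μ)/(α+β+1), increasing as α+β decreases.
Its least upper bound (not attained) is μ(1−μ) = 0.41·0.59 = 0.2419.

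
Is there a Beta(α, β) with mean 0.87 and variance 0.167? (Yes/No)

For any Beta, Var(X) < E[X]·(1−E[X]).
Here μ(1−μ) = 0.87×0.13 = 0.1131, and 0.167 ≥ 0.1131.

No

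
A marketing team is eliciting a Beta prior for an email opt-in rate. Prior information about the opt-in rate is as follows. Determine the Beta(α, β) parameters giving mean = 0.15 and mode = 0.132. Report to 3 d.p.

With s = α+β: μ = α/s and mode = (α−1)/(s−2). Eliminating α = μs,
μs − 1 = m(s−2) ⇒ s(μ−m) = 1−2m ⇒ s = 0.736/0.018 = 40.8889.
So α = μs = 6.133, β = (1−μ)s = 34.756.

α = 6.133, β = 34.756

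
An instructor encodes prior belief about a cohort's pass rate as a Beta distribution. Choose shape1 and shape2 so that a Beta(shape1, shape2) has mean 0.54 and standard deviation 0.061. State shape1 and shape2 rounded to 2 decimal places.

shape1 = 35.51, shape2 = 30.25

First σ² = 0.003721. Setting shape1 = μn, shape2 = (1−μ)n with n = shape1+shape2,
μ(1−μ)/(n+1) = 0.003721 ⇒ n+1 = 0.2484/0.003721 = 66.7562 ⇒ n = 65.7562.
Hence shape1 = 0.54×65.7562 = 35.51, shape2 = 0.46×65.7562 = 30.25.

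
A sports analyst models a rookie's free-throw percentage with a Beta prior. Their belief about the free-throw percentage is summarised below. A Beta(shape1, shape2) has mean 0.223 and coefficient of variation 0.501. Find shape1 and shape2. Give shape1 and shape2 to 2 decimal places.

shape1 = 2.87, shape2 = 10.01

σ = CV·μ = 0.501×0.223 = 0.11172, so σ² = 0.012482.
s+1 = μ(1−μ)/σ² = 0.173271/0.012482 = 13.8816, so s = shape1+shape2 = 12.8816.
shape1 = μs = 2.87, shape2 = (1−μ)s = 10.01.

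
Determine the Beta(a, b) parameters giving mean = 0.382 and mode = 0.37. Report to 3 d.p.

a = 8.277, b = 13.390

With s = a+b: μ = a/s and mode = (a−1)/(s−2). Eliminating a = μs,
μs − 1 = m(s−2) ⇒ s(μ−m) = 1−2m ⇒ s = 0.26/0.012 = 21.6667.
So a = μs = 8.277, b = (1−μ)s = 13.390.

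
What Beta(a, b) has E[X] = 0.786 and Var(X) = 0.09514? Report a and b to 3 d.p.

a = 0.604, b = 0.164

Let s = a+b. The Beta variance is μ(1−μ)/(s+1).
So s+1 = μ(1−μ)/σ² = (0.786×0.214)/0.09514 = 0.168204/0.09514 = 1.7680, giving s = 0.7680.
Then a = μs = 0.786×0.7680 = 0.604 and b = (1−μ)s = 0.214×0.7680 = 0.164.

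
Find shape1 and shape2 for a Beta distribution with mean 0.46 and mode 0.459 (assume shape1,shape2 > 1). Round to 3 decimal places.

With s = shape1+shape2: μ = shape1/s and mode = (shape1−1)/(s−2). Eliminating shape1 = μs,
μs − 1 = m(s−2) ⇒ s(μ−m) = 1−2m ⇒ s = 0.082/0.001 = 82.0000.
So shape1 = μs = 37.720, shape2 = (1−μ)s = 44.280.

shape1 = 37.720, shape2 = 44.280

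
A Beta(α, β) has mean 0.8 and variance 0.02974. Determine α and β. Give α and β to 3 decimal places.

α = 3.504, β = 0.876

Let s = α+β. The Beta variance is μ(1−μ)/(s+1).
So s+1 = μ(1−μ)/σ² = (0.8×0.2)/0.02974 = 0.16/0.02974 = 5.3800, giving s = 4.3800.
Then α = μs = 0.8×4.3800 = 3.504 and β = (1−μ)s = 0.2×4.3800 = 0.876.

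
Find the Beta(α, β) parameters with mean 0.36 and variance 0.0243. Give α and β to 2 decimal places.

α = 3.05, β = 5.43

Let s = α+β. The Beta variance is μ(1−μ)/(s+1).
So s+1 = μ(1−μ)/σ² = (0.36×0.64)/0.0243 = 0.2304/0.0243 = 9.4815, giving s = 8.4815.
Then α = μs = 0.36×8.4815 = 3.05 and β = (1−μ)s = 0.64×8.4815 = 5.43.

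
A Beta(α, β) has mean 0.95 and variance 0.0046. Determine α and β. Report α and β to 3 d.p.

α = 8.860, β = 0.466

By moment matching, α+β = μ(1−μ)/σ² − 1 = (0.95·0.05)/0.0046 − 1 = 10.3261 − 1 = 9.3261.
Since α/(α+β) = μ, α = 0.95·9.3261 = 8.860 and β = 0.05·9.3261 = 0.466.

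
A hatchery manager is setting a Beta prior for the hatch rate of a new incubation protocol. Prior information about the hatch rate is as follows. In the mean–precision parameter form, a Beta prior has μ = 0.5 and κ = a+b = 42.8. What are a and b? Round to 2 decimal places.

a = 21.40, b = 21.40

Split κ in proportion μ : (1−μ): a = 0.5·42.8 = 21.40, b = 42.8 − 21.40 = 21.40.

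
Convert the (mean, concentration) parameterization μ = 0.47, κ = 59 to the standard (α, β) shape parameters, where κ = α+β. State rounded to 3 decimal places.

α = 27.730, β = 31.270

Split κ in proportion μ : (1−μ): α = 0.47·59 = 27.730, β = 59 − 27.730 = 31.270.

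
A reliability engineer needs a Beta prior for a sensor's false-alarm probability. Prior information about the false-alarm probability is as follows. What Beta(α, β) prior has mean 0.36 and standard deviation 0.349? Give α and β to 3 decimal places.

α = 0.321, β = 0.571

First σ² = 0.121801. Setting α = μn, β = (1−μ)n with n = α+β,
μ(1−μ)/(n+1) = 0.121801 ⇒ n+1 = 0.2304/0.121801 = 1.8916 ⇒ n = 0.8916.
Hence α = 0.36×0.8916 = 0.321, β = 0.64×0.8916 = 0.571.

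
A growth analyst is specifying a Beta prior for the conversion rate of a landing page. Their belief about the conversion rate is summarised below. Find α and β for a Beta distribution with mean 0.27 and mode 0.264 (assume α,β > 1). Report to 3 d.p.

α = 21.240, β = 57.427

Let s = α+β. Mean gives α = μs = 0.27s; mode gives (α−1)/(s−2) = 0.264.
Substituting: 0.27s − 1 = 0.264(s−2) = 0.264s − 0.528, so 0.006s = 0.472 and s = 78.6667.
Then α = 0.27×78.6667 = 21.240 and β = s−α = 57.427.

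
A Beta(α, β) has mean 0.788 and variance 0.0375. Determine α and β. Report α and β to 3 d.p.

α = 2.722, β = 0.732

By moment matching, α+β = μ(1−μ)/σ² − 1 = (0.788·0.212)/0.0375 − 1 = 4.4548 − 1 = 3.4548.
Since α/(α+β) = μ, α = 0.788·3.4548 = 2.722 and β = 0.212·3.4548 = 0.732.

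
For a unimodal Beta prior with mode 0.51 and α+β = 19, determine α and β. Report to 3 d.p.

For α,β>1 the mode is (α−1)/(α+β−2), so α = mode·(κ−2)+1 = 0.51×17+1 = 9.670.
And β = (1−mode)·(κ−2)+1 = 0.49×17+1 = 9.330.

α = 9.670, β = 9.330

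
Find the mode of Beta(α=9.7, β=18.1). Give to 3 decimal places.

0.337

The density x^(α−1)(1−x)^(β−1) is maximised at (α−1)/(α+β−2) = 8.7/25.8 = 0.337.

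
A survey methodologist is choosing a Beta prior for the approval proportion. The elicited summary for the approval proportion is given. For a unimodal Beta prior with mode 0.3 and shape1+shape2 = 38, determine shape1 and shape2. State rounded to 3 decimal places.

Mode = (shape1−1)/(κ−2) with κ = shape1+shape2, so shape1−1 = 0.3·36 = 10.800.
shape1 = 11.800; shape2 = κ − shape1 = 26.200.

shape1 = 11.800, shape2 = 26.200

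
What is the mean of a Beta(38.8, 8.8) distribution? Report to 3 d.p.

0.815

The Beta mean is α/(α+β) = 38.8/(38.8+8.8) = 0.815.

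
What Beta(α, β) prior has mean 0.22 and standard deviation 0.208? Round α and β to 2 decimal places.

α = 0.65, β = 2.31

σ² = 0.208² = 0.043264.
With s = α+β, Var = μ(1−μ)/(s+1), so s+1 = (0.22×0.78)/0.043264 = 3.9663 and s = 2.9663.
α = μs = 0.65, β = (1−μ)s = 2.31.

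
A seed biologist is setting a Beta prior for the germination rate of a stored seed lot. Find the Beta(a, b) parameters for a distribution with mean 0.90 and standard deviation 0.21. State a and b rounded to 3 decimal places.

a = 0.937, b = 0.104

σ² = 0.21² = 0.0441.
With s = a+b, Var = μ(1−μ)/(s+1), so s+1 = (0.90×0.10)/0.0441 = 2.0408 and s = 1.0408.
a = μs = 0.937, b = (1−μ)s = 0.104.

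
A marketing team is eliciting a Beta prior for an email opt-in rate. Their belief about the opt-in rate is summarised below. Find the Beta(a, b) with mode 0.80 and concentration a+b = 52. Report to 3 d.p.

Since the density peak of Beta(a,b) is at (a−1)/(a+b−2),
a = 1 + 0.80(52−2) = 41.000 and b = 52 − 41.000 = 11.000.

a = 41.000, b = 11.000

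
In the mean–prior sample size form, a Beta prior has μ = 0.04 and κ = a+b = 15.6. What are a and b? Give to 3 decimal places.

a = 0.624, b = 14.976

a = μκ = 0.04×15.6 = 0.624 and b = (1−μ)κ = 0.96×15.6 = 14.976.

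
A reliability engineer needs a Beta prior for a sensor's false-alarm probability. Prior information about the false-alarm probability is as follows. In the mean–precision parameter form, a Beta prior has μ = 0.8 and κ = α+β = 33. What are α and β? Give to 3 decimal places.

α = 26.400, β = 6.600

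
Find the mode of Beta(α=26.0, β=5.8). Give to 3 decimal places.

The density x^(α−1)(1−x)^(β−1) is maximised at (α−1)/(α+β−2) = 25.0/29.8 = 0.839.

0.839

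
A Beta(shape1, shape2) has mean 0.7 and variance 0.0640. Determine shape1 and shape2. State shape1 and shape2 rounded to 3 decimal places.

shape1 = 1.597, shape2 = 0.684

By moment matching, shape1+shape2 = μ(1−μ)/σ² − 1 = (0.7·0.3)/0.0640 − 1 = 3.2813 − 1 = 2.2813.
Since shape1/(shape1+shape2) = μ, shape1 = 0.7·2.2813 = 1.597 and shape2 = 0.3·2.2813 = 0.684.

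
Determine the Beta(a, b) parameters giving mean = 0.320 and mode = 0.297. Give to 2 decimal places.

a = 5.65, b = 12.00

Let s = a+b. Mean gives a = μs = 0.320s; mode gives (a−1)/(s−2) = 0.297.
Substituting: 0.320s − 1 = 0.297(s−2) = 0.297s − 0.594, so 0.023s = 0.406 and s = 17.6522.
Then a = 0.320×17.6522 = 5.65 and b = s−a = 12.00.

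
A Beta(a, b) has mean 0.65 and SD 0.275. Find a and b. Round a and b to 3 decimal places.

a = 1.305, b = 0.703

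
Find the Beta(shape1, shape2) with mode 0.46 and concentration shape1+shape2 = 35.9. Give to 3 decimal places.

For shape1,shape2>1 the mode is (shape1−1)/(shape1+shape2−2), so shape1 = mode·(κ−2)+1 = 0.46×33.9+1 = 16.594.
And shape2 = (1−mode)·(κ−2)+1 = 0.54×33.9+1 = 19.306.

shape1 = 16.594, shape2 = 19.306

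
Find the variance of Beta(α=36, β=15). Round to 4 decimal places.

0.0040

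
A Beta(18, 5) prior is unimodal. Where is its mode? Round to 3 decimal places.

0.810

The density x^(α−1)(1−x)^(β−1) is maximised at (α−1)/(α+β−2) = 17/21 = 0.810.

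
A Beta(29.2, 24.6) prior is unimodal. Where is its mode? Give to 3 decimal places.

0.544

With α,β > 1, mode = (α−1)/(α+β−2) = 28.2/51.8 = 0.544.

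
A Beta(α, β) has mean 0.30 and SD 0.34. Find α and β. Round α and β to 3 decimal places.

α = 0.245, β = 0.572

σ² = 0.34² = 0.1156.
With s = α+β, Var = μ(1−μ)/(s+1), so s+1 = (0.30×0.70)/0.1156 = 1.8166 and s = 0.8166.
α = μs = 0.245, β = (1−μ)s = 0.572.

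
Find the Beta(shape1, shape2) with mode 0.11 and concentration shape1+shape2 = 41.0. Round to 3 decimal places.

Mode = (shape1−1)/(κ−2) with κ = shape1+shape2, so shape1−1 = 0.11·39.0 = 4.290.
shape1 = 5.290; shape2 = κ − shape1 = 35.710.

shape1 = 5.290, shape2 = 35.710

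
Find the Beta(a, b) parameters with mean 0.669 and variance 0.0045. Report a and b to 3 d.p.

a = 32.252, b = 15.957

By moment matching, a+b = μ(1−μ)/σ² − 1 = (0.669·0.331)/0.0045 − 1 = 49.2087 − 1 = 48.2087.
Since a/(a+b) = μ, a = 0.669·48.2087 = 32.252 and b = 0.331·48.2087 = 15.957.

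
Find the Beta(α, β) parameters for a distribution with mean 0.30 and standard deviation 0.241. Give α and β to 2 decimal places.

First σ² = 0.058081. Setting α = μn, β = (1−μ)n with n = α+β,
μ(1−μ)/(n+1) = 0.058081 ⇒ n+1 = 0.2100/0.058081 = 3.6156 ⇒ n = 2.6156.
Hence α = 0.30×2.6156 = 0.78, β = 0.70×2.6156 = 1.83.

α = 0.78, β = 1.83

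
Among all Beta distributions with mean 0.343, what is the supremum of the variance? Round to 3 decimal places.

0.225

For fixed mean μ the Beta variance is μ(1−μ)/(α+β+1), increasing as α+β decreases.
Its least upper bound (not attained) is μ(1−μ) = 0.343·0.657 = 0.225.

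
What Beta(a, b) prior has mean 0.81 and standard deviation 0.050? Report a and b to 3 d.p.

a = 49.054, b = 11.506

σ² = 0.050² = 0.002500.
With s = a+b, Var = μ(1−μ)/(s+1), so s+1 = (0.81×0.19)/0.002500 = 61.5600 and s = 60.5600.
a = μs = 49.054, b = (1−μ)s = 11.506.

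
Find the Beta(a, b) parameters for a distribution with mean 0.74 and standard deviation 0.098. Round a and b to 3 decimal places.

a = 14.085, b = 4.949

Variance = 0.098² = 0.009604. The moment-matching identity a+b = μ(1−μ)/Var − 1 gives
a+b = 0.1924/0.009604 − 1 = 19.0333, so a = μ·19.0333 = 14.085 and b = (1−μ)·19.0333 = 4.949.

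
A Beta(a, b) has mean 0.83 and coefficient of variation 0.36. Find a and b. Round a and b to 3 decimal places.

a = 0.482, b = 0.099

σ = CV·μ = 0.36×0.83 = 0.29880, so σ² = 0.089281.
s+1 = μ(1−μ)/σ² = 0.1411/0.089281 = 1.5804, so s = a+b = 0.5804.
a = μs = 0.482, b = (1−μ)s = 0.099.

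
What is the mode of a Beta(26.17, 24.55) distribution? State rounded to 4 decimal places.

0.5166

The density x^(α−1)(1−x)^(β−1) is maximised at (α−1)/(α+β−2) = 25.17/48.72 = 0.5166.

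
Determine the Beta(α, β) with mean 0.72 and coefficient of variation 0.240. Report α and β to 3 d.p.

α = 4.141, β = 1.610

Var = (CV·μ)² = (0.240×0.72)² = 0.029860.
α+β = μ(1−μ)/Var − 1 = 0.2016/0.029860 − 1 = 5.7515.
Thus α = 0.72·5.7515 = 4.141 and β = 0.28·5.7515 = 1.610.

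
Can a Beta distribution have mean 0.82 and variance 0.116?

For any Beta, Var(X) < E[X]·(1−E[X]).
Here μ(1−μ) = 0.82×0.18 = 0.1476, and 0.116 < 0.1476.

Yes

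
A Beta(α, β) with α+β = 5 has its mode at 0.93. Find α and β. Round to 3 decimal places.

Since the density peak of Beta(α,β) is at (α−1)/(α+β−2),
α = 1 + 0.93(5−2) = 3.790 and β = 5 − 3.790 = 1.210.

α = 3.790, β = 1.210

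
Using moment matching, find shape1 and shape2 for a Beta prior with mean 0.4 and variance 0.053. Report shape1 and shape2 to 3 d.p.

shape1 = 1.411, shape2 = 2.117

Write ν = shape1+shape2; then shape1 = μν and Var = μ(1−μ)/(ν+1).
ν = μ(1−μ)/Var − 1 = 0.24/0.053 − 1 = 3.5283.
shape1 = 0.4·3.5283 = 1.411, shape2 = 0.6·3.5283 = 2.117.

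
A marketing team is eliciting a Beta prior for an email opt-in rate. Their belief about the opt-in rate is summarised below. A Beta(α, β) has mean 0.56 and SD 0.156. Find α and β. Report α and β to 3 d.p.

α = 5.110, β = 4.015

σ² = 0.156² = 0.024336.
With s = α+β, Var = μ(1−μ)/(s+1), so s+1 = (0.56×0.44)/0.024336 = 10.1249 and s = 9.1249.
α = μs = 5.110, β = (1−μ)s = 4.015.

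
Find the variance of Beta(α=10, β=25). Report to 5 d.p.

α+β = 35 and αβ = 250, so Var = αβ/[(α+β)²(α+β+1)] = 250/44100 = 0.00567.

0.00567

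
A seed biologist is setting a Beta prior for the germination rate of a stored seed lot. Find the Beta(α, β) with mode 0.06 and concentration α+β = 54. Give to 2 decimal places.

For α,β>1 the mode is (α−1)/(α+β−2), so α = mode·(κ−2)+1 = 0.06×52+1 = 4.12.
And β = (1−mode)·(κ−2)+1 = 0.94×52+1 = 49.88.

α = 4.12, β = 49.88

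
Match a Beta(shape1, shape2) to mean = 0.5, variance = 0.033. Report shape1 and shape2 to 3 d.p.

shape1 = 3.288, shape2 = 3.288

Let s = shape1+shape2. The Beta variance is μ(1−μ)/(s+1).
So s+1 = μ(1−μ)/σ² = (0.5×0.5)/0.033 = 0.25/0.033 = 7.5758, giving s = 6.5758.
Then shape1 = μs = 0.5×6.5758 = 3.288 and shape2 = (1−μ)s = 0.5×6.5758 = 3.288.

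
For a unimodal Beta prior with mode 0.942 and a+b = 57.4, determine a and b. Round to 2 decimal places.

Since the density peak of Beta(a,b) is at (a−1)/(a+b−2),
a = 1 + 0.942(57.4−2) = 53.19 and b = 57.4 − 53.19 = 4.21.

a = 53.19, b = 4.21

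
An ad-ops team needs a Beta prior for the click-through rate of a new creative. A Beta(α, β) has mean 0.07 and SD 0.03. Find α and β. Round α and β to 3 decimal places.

Variance = 0.03² = 0.0009. The moment-matching identity α+β = μ(1−μ)/Var − 1 gives
α+β = 0.0651/0.0009 − 1 = 71.3333, so α = μ·71.3333 = 4.993 and β = (1−μ)·71.3333 = 66.340.

α = 4.993, β = 66.340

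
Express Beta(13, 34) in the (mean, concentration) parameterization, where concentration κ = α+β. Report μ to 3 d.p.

μ = 0.277, κ = 47

κ = α+β = 13+34 = 47; μ = α/κ = 13/47 = 0.277.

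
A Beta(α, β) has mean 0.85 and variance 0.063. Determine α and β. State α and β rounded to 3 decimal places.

α = 0.870, β = 0.154

Write ν = α+β; then α = μν and Var = μ(1−μ)/(ν+1).
ν = μ(1−μ)/Var − 1 = 0.1275/0.063 − 1 = 1.0238.
α = 0.85·1.0238 = 0.870, β = 0.15·1.0238 = 0.154.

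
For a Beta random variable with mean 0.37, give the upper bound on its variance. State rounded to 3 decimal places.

0.233

For fixed mean μ the Beta variance is μ(1−μ)/(α+β+1), increasing as α+β decreases.
Its least upper bound (not attained) is μ(1−μ) = 0.37·0.63 = 0.233.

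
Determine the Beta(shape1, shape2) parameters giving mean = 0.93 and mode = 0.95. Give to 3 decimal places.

shape1 = 41.850, shape2 = 3.150

Let s = shape1+shape2. Mean gives shape1 = μs = 0.93s; mode gives (shape1−1)/(s−2) = 0.95.
Substituting: 0.93s − 1 = 0.95(s−2) = 0.95s − 1.90, so -0.02s = -0.90 and s = 45.0000.
Then shape1 = 0.93×45.0000 = 41.850 and shape2 = s−shape1 = 3.150.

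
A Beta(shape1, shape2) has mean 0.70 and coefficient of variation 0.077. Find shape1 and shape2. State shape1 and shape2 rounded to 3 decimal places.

shape1 = 49.899, shape2 = 21.385

Var = (CV·μ)² = (0.077×0.70)² = 0.002905.
shape1+shape2 = μ(1−μ)/Var − 1 = 0.2100/0.002905 − 1 = 71.2839.
Thus shape1 = 0.70·71.2839 = 49.899 and shape2 = 0.30·71.2839 = 21.385.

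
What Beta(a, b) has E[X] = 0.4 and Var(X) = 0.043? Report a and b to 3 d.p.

a = 1.833, b = 2.749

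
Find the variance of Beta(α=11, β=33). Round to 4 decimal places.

Var = αβ/[(α+β)²(α+β+1)] = (11×33)/(44²×45) = 363/87120 = 0.0042.

0.0042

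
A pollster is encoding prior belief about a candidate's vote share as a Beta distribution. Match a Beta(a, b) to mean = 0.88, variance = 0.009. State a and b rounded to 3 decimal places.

Write ν = a+b; then a = μν and Var = μ(1−μ)/(ν+1).
ν = μ(1−μ)/Var − 1 = 0.1056/0.009 − 1 = 10.7333.
a = 0.88·10.7333 = 9.445, b = 0.12·10.7333 = 1.288.

a = 9.445, b = 1.288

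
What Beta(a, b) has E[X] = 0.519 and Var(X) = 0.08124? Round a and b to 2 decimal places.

a = 1.08, b = 1.00

Write ν = a+b; then a = μν and Var = μ(1−μ)/(ν+1).
ν = μ(1−μ)/Var − 1 = 0.249639/0.08124 − 1 = 2.0729.
a = 0.519·2.0729 = 1.08, b = 0.481·2.0729 = 1.00.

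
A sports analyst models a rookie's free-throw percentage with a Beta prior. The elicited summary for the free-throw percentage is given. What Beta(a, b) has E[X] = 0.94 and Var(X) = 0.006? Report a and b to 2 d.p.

By moment matching, a+b = μ(1−μ)/σ² − 1 = (0.94·0.06)/0.006 − 1 = 9.4000 − 1 = 8.4000.
Since a/(a+b) = μ, a = 0.94·8.4000 = 7.90 and b = 0.06·8.4000 = 0.50.

a = 7.90, b = 0.50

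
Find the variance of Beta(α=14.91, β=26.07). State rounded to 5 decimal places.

0.00551

μ = 14.91/40.98 = 0.363836; Var = μ(1−μ)/(α+β+1) = 0.2314594/41.98 = 0.00551.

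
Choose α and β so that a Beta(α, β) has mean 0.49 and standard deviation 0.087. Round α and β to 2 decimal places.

σ² = 0.087² = 0.007569.
With s = α+β, Var = μ(1−μ)/(s+1), so s+1 = (0.49×0.51)/0.007569 = 33.0163 and s = 32.0163.
α = μs = 15.69, β = (1−μ)s = 16.33.

α = 15.69, β = 16.33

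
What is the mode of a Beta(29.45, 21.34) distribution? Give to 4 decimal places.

0.5831

With α,β > 1, mode = (α−1)/(α+β−2) = 28.45/48.79 = 0.5831.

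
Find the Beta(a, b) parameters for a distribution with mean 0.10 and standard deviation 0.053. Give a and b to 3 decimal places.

a = 3.104, b = 27.936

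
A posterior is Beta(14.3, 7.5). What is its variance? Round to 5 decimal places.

μ = 14.3/21.8 = 0.655963; Var = μ(1−μ)/(α+β+1) = 0.2256754/22.8 = 0.00990.

0.00990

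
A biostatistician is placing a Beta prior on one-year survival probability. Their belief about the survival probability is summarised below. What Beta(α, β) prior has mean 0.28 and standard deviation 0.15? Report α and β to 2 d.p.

First σ² = 0.0225. Setting α = μn, β = (1−μ)n with n = α+β,
μ(1−μ)/(n+1) = 0.0225 ⇒ n+1 = 0.2016/0.0225 = 8.9600 ⇒ n = 7.9600.
Hence α = 0.28×7.9600 = 2.23, β = 0.72×7.9600 = 5.73.

α = 2.23, β = 5.73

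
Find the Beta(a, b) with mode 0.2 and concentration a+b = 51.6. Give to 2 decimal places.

a = 10.92, b = 40.68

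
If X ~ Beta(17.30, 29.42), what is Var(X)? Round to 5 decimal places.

α+β = 46.72 and αβ = 508.9660, so Var = αβ/[(α+β)²(α+β+1)] = 508.9660/104161.230848 = 0.00489.

0.00489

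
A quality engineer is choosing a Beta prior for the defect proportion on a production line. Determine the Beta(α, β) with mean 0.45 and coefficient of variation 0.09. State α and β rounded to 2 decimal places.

σ = CV·μ = 0.09×0.45 = 0.04050, so σ² = 0.001640.
s+1 = μ(1−μ)/σ² = 0.2475/0.001640 = 150.8916, so s = α+β = 149.8916.
α = μs = 67.45, β = (1−μ)s = 82.44.

α = 67.45, β = 82.44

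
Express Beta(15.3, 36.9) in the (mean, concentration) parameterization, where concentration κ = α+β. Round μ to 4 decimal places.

κ = α+β = 15.3+36.9 = 52.2; μ = α/κ = 15.3/52.2 = 0.2931.

μ = 0.2931, κ = 52.2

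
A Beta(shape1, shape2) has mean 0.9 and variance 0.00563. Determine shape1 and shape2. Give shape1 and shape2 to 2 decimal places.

Write ν = shape1+shape2; then shape1 = μν and Var = μ(1−μ)/(ν+1).
ν = μ(1−μ)/Var − 1 = 0.09/0.00563 − 1 = 14.9858.
shape1 = 0.9·14.9858 = 13.49, shape2 = 0.1·14.9858 = 1.50.

shape1 = 13.49, shape2 = 1.50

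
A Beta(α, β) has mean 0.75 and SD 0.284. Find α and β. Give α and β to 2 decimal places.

α = 0.99, β = 0.33

Variance = 0.284² = 0.080656. The moment-matching identity α+β = μ(1−μ)/Var − 1 gives
α+β = 0.1875/0.080656 − 1 = 1.3247, so α = μ·1.3247 = 0.99 and β = (1−μ)·1.3247 = 0.33.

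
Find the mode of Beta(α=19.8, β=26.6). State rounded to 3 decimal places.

0.423

With α,β > 1, mode = (α−1)/(α+β−2) = 18.8/44.4 = 0.423.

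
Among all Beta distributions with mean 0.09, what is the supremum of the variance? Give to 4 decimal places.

For fixed mean μ the Beta variance is μ(1−μ)/(α+β+1), increasing as α+β decreases.
Its least upper bound (not attained) is μ(1−μ) = 0.09·0.91 = 0.0819.

0.0819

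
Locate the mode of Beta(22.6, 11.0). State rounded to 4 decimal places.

0.6835

The density x^(α−1)(1−x)^(β−1) is maximised at (α−1)/(α+β−2) = 21.6/31.6 = 0.6835.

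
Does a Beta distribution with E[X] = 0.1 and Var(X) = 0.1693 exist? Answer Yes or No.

The Beta variance bound is σ² < μ(1−μ).
Here μ(1−μ) = 0.1×0.9 = 0.09, and 0.1693 ≥ 0.09.

No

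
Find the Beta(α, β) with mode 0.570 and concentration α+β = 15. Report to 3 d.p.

α = 8.410, β = 6.590

Mode = (α−1)/(κ−2) with κ = α+β, so α−1 = 0.570·13 = 7.410.
α = 8.410; β = κ − α = 6.590.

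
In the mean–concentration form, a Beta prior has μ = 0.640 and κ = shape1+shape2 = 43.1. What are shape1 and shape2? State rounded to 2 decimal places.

shape1 = μκ = 0.640×43.1 = 27.58 and shape2 = (1−μ)κ = 0.360×43.1 = 15.52.

shape1 = 27.58, shape2 = 15.52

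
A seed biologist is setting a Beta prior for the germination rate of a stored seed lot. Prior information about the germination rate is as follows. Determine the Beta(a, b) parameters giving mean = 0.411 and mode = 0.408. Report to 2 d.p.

a = 25.21, b = 36.13

Let s = a+b. Mean gives a = μs = 0.411s; mode gives (a−1)/(s−2) = 0.408.
Substituting: 0.411s − 1 = 0.408(s−2) = 0.408s − 0.816, so 0.003s = 0.184 and s = 61.3333.
Then a = 0.411×61.3333 = 25.21 and b = s−a = 36.13.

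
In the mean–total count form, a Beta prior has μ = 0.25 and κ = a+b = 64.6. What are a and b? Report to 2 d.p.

a = 16.15, b = 48.45

Split κ in proportion μ : (1−μ): a = 0.25·64.6 = 16.15, b = 64.6 − 16.15 = 48.45.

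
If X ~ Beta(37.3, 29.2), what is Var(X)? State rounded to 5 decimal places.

α+β = 66.5 and αβ = 1089.16, so Var = αβ/[(α+β)²(α+β+1)] = 1089.16/298501.875 = 0.00365.

0.00365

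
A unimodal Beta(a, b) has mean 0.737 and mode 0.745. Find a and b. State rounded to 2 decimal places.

a = 45.14, b = 16.11

Let s = a+b. Mean gives a = μs = 0.737s; mode gives (a−1)/(s−2) = 0.745.
Substituting: 0.737s − 1 = 0.745(s−2) = 0.745s − 1.490, so -0.008s = -0.490 and s = 61.2500.
Then a = 0.737×61.2500 = 45.14 and b = s−a = 16.11.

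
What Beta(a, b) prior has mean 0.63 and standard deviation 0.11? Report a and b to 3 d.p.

a = 11.507, b = 6.758

Variance = 0.11² = 0.0121. The moment-matching identity a+b = μ(1−μ)/Var − 1 gives
a+b = 0.2331/0.0121 − 1 = 18.2645, so a = μ·18.2645 = 11.507 and b = (1−μ)·18.2645 = 6.758.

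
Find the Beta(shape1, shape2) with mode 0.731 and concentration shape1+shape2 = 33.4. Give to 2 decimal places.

shape1 = 23.95, shape2 = 9.45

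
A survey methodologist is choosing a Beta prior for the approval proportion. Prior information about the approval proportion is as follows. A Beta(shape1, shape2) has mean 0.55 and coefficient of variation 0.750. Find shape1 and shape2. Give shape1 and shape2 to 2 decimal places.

Var = (CV·μ)² = (0.750×0.55)² = 0.170156.
shape1+shape2 = μ(1−μ)/Var − 1 = 0.2475/0.170156 − 1 = 0.4545.
Thus shape1 = 0.55·0.4545 = 0.25 and shape2 = 0.45·0.4545 = 0.20.

shape1 = 0.25, shape2 = 0.20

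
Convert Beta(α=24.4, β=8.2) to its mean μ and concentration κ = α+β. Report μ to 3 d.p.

μ = 0.748, κ = 32.6

κ = α+β = 24.4+8.2 = 32.6; μ = α/κ = 24.4/32.6 = 0.748.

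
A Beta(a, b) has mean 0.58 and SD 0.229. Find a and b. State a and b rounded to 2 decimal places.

First σ² = 0.052441. Setting a = μn, b = (1−μ)n with n = a+b,
μ(1−μ)/(n+1) = 0.052441 ⇒ n+1 = 0.2436/0.052441 = 4.6452 ⇒ n = 3.6452.
Hence a = 0.58×3.6452 = 2.11, b = 0.42×3.6452 = 1.53.

a = 2.11, b = 1.53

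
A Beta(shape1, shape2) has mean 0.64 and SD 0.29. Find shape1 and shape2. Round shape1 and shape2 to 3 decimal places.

shape1 = 1.113, shape2 = 0.626

First σ² = 0.0841. Setting shape1 = μn, shape2 = (1−μ)n with n = shape1+shape2,
μ(1−μ)/(n+1) = 0.0841 ⇒ n+1 = 0.2304/0.0841 = 2.7396 ⇒ n = 1.7396.
Hence shape1 = 0.64×1.7396 = 1.113, shape2 = 0.36×1.7396 = 0.626.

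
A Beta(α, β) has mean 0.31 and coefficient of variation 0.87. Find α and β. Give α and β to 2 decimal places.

σ = CV·μ = 0.87×0.31 = 0.26970, so σ² = 0.072738.
s+1 = μ(1−μ)/σ² = 0.2139/0.072738 = 2.9407, so s = α+β = 1.9407.
α = μs = 0.60, β = (1−μ)s = 1.34.

α = 0.60, β = 1.34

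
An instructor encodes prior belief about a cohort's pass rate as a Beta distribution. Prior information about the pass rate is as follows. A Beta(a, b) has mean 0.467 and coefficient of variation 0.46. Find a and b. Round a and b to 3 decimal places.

Var = (CV·μ)² = (0.46×0.467)² = 0.046148.
a+b = μ(1−μ)/Var − 1 = 0.248911/0.046148 − 1 = 4.3938.
Thus a = 0.467·4.3938 = 2.052 and b = 0.533·4.3938 = 2.342.

a = 2.052, b = 2.342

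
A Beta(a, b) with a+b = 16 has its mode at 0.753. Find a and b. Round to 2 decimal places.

a = 11.54, b = 4.46

For a,b>1 the mode is (a−1)/(a+b−2), so a = mode·(κ−2)+1 = 0.753×14+1 = 11.54.
And b = (1−mode)·(κ−2)+1 = 0.247×14+1 = 4.46.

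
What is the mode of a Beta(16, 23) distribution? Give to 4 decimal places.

0.4054

With α,β > 1, mode = (α−1)/(α+β−2) = 15/37 = 0.4054.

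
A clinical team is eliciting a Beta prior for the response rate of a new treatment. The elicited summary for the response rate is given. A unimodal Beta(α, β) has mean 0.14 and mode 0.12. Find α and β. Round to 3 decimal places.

With s = α+β: μ = α/s and mode = (α−1)/(s−2). Eliminating α = μs,
μs − 1 = m(s−2) ⇒ s(μ−m) = 1−2m ⇒ s = 0.76/0.02 = 38.0000.
So α = μs = 5.320, β = (1−μ)s = 32.680.

α = 5.320, β = 32.680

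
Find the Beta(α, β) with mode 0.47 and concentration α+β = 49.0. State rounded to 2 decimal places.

α = 23.09, β = 25.91

For α,β>1 the mode is (α−1)/(α+β−2), so α = mode·(κ−2)+1 = 0.47×47.0+1 = 23.09.
And β = (1−mode)·(κ−2)+1 = 0.53×47.0+1 = 25.91.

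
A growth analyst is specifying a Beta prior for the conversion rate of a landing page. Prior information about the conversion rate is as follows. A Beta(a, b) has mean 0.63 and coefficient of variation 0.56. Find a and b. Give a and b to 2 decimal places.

a = 0.55, b = 0.32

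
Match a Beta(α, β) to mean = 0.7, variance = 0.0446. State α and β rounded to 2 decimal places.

Let s = α+β. The Beta variance is μ(1−μ)/(s+1).
So s+1 = μ(1−μ)/σ² = (0.7×0.3)/0.0446 = 0.21/0.0446 = 4.7085, giving s = 3.7085.
Then α = μs = 0.7×3.7085 = 2.60 and β = (1−μ)s = 0.3×3.7085 = 1.11.

α = 2.60, β = 1.11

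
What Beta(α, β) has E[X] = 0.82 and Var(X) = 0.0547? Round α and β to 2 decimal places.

Let s = α+β. The Beta variance is μ(1−μ)/(s+1).
So s+1 = μ(1−μ)/σ² = (0.82×0.18)/0.0547 = 0.1476/0.0547 = 2.6984, giving s = 1.6984.
Then α = μs = 0.82×1.6984 = 1.39 and β = (1−μ)s = 0.18×1.6984 = 0.31.

α = 1.39, β = 0.31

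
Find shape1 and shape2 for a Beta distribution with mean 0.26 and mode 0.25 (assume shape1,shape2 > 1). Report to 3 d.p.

shape1 = 13.000, shape2 = 37.000

With s = shape1+shape2: μ = shape1/s and mode = (shape1−1)/(s−2). Eliminating shape1 = μs,
μs − 1 = m(s−2) ⇒ s(μ−m) = 1−2m ⇒ s = 0.50/0.01 = 50.0000.
So shape1 = μs = 13.000, shape2 = (1−μ)s = 37.000.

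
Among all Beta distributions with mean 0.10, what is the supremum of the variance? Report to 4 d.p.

0.0900

For fixed mean μ the Beta variance is μ(1−μ)/(α+β+1), increasing as α+β decreases.
Its least upper bound (not attained) is μ(1−μ) = 0.10·0.90 = 0.0900.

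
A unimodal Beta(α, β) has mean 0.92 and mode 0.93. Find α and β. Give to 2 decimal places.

With s = α+β: μ = α/s and mode = (α−1)/(s−2). Eliminating α = μs,
μs − 1 = m(s−2) ⇒ s(μ−m) = 1−2m ⇒ s = -0.86/-0.01 = 86.0000.
So α = μs = 79.12, β = (1−μ)s = 6.88.

α = 79.12, β = 6.88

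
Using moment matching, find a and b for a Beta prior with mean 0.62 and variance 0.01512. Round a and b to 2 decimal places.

Let s = a+b. The Beta variance is μ(1−μ)/(s+1).
So s+1 = μ(1−μ)/σ² = (0.62×0.38)/0.01512 = 0.2356/0.01512 = 15.5820, giving s = 14.5820.
Then a = μs = 0.62×14.5820 = 9.04 and b = (1−μ)s = 0.38×14.5820 = 5.54.

a = 9.04, b = 5.54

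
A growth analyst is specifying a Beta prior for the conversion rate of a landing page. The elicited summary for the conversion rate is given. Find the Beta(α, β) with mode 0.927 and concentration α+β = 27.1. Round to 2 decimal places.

α = 24.27, β = 2.83

Mode = (α−1)/(κ−2) with κ = α+β, so α−1 = 0.927·25.1 = 23.27.
α = 24.27; β = κ − α = 2.83.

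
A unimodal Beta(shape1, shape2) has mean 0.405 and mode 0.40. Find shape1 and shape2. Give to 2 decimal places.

shape1 = 16.20, shape2 = 23.80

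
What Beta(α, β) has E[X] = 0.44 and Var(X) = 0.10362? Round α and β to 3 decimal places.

Write ν = α+β; then α = μν and Var = μ(1−μ)/(ν+1).
ν = μ(1−μ)/Var − 1 = 0.2464/0.10362 − 1 = 1.3779.
α = 0.44·1.3779 = 0.606, β = 0.56·1.3779 = 0.772.

α = 0.606, β = 0.772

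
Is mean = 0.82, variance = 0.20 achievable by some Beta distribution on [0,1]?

A Beta with mean μ has variance μ(1−μ)/(α+β+1) < μ(1−μ).
Here μ(1−μ) = 0.82×0.18 = 0.1476, and 0.20 ≥ 0.1476.

No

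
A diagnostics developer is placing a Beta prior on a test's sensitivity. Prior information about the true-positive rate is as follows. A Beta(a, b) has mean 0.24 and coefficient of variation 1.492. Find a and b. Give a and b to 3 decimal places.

a = 0.101, b = 0.321

σ = CV·μ = 1.492×0.24 = 0.35808, so σ² = 0.128221.
s+1 = μ(1−μ)/σ² = 0.1824/0.128221 = 1.4225, so s = a+b = 0.4225.
a = μs = 0.101, b = (1−μ)s = 0.321.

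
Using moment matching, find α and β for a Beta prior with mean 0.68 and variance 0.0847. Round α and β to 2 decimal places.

α = 1.07, β = 0.50

Let s = α+β. The Beta variance is μ(1−μ)/(s+1).
So s+1 = μ(1−μ)/σ² = (0.68×0.32)/0.0847 = 0.2176/0.0847 = 2.5691, giving s = 1.5691.
Then α = μs = 0.68×1.5691 = 1.07 and β = (1−μ)s = 0.32×1.5691 = 0.50.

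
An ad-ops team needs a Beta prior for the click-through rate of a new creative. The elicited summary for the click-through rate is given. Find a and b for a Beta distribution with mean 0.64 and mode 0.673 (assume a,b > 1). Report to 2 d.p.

Let s = a+b. Mean gives a = μs = 0.64s; mode gives (a−1)/(s−2) = 0.673.
Substituting: 0.64s − 1 = 0.673(s−2) = 0.673s − 1.346, so -0.033s = -0.346 and s = 10.4848.
Then a = 0.64×10.4848 = 6.71 and b = s−a = 3.77.

a = 6.71, b = 3.77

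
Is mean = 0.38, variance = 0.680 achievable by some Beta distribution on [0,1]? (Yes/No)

The Beta variance bound is σ² < μ(1−μ).
Here μ(1−μ) = 0.38×0.62 = 0.2356, and 0.680 ≥ 0.2356.

No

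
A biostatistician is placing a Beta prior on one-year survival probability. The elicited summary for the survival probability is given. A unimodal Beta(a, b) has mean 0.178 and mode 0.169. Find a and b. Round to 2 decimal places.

a = 13.09, b = 60.46

Let s = a+b. Mean gives a = μs = 0.178s; mode gives (a−1)/(s−2) = 0.169.
Substituting: 0.178s − 1 = 0.169(s−2) = 0.169s − 0.338, so 0.009s = 0.662 and s = 73.5556.
Then a = 0.178×73.5556 = 13.09 and b = s−a = 60.46.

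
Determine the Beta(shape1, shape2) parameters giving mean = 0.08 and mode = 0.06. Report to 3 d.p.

shape1 = 3.520, shape2 = 40.480

With s = shape1+shape2: μ = shape1/s and mode = (shape1−1)/(s−2). Eliminating shape1 = μs,
μs − 1 = m(s−2) ⇒ s(μ−m) = 1−2m ⇒ s = 0.88/0.02 = 44.0000.
So shape1 = μs = 3.520, shape2 = (1−μ)s = 40.480.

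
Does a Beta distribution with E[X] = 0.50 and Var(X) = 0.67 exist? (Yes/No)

For any Beta, Var(X) < E[X]·(1−E[X]).
Here μ(1−μ) = 0.50×0.50 = 0.2500, and 0.67 ≥ 0.2500.

No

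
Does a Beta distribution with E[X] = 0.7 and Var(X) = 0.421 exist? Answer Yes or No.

The Beta variance bound is σ² < μ(1−μ).
Here μ(1−μ) = 0.7×0.3 = 0.21, and 0.421 ≥ 0.21.

No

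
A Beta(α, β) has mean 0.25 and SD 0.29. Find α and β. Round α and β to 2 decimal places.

Variance = 0.29² = 0.0841. The moment-matching identity α+β = μ(1−μ)/Var − 1 gives
α+β = 0.1875/0.0841 − 1 = 1.2295, so α = μ·1.2295 = 0.31 and β = (1−μ)·1.2295 = 0.92.

α = 0.31, β = 0.92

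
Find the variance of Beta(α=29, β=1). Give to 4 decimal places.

0.0010

α+β = 30 and αβ = 29, so Var = αβ/[(α+β)²(α+β+1)] = 29/27900 = 0.0010.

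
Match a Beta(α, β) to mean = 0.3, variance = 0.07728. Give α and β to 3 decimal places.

Write ν = α+β; then α = μν and Var = μ(1−μ)/(ν+1).
ν = μ(1−μ)/Var − 1 = 0.21/0.07728 − 1 = 1.7174.
α = 0.3·1.7174 = 0.515, β = 0.7·1.7174 = 1.202.

α = 0.515, β = 1.202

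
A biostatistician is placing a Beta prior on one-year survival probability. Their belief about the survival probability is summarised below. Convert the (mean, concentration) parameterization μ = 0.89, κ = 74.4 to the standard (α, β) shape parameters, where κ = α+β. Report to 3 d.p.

α = 66.216, β = 8.184

α = μκ = 0.89×74.4 = 66.216 and β = (1−μ)κ = 0.11×74.4 = 8.184.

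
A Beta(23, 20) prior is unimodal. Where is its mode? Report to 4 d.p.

With α,β > 1, mode = (α−1)/(α+β−2) = 22/41 = 0.5366.

0.5366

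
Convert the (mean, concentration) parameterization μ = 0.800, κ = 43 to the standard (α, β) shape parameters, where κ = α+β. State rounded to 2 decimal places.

α = 34.40, β = 8.60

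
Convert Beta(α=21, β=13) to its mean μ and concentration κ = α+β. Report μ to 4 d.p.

κ = α+β = 21+13 = 34; μ = α/κ = 21/34 = 0.6176.

μ = 0.6176, κ = 34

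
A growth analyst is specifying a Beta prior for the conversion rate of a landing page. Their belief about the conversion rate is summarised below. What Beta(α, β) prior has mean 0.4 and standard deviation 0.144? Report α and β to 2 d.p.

α = 4.23, β = 6.34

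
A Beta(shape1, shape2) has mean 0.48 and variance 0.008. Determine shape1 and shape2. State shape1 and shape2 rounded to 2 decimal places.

shape1 = 14.50, shape2 = 15.70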